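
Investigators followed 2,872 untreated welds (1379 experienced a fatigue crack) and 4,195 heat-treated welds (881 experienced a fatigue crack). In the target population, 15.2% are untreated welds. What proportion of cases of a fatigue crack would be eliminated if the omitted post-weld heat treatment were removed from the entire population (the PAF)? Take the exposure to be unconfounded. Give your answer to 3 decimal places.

p₁ = P(outcome | exposed) = 1379/2872 = 0.48015
p₀ = P(outcome | unexposed) = 881/4195 = 0.21001
Overall risk P(Y=1) = π·p₁ + (1−π)·p₀ = 0.152×0.48015 + 0.848×0.21001 = 0.25107.
Under exogeneity, PAF = [P(Y=1) − p₀] / P(Y=1).
PAF = (0.25107 − 0.21001) / 0.25107 ≈ 0.1635

PAF ≈ 0.164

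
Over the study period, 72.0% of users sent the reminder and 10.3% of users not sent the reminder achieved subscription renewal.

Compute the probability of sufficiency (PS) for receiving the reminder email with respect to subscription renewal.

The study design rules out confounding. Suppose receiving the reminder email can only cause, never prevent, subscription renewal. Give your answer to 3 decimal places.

p₁ = 0.72, p₀ = 0.103.
Under exogeneity and monotonicity, PS = (p₁ − p₀) / (1 − p₀).
PS = (0.72 − 0.103) / (1 − 0.103) = 0.617 / 0.897 ≈ 0.6878

PS ≈ 0.688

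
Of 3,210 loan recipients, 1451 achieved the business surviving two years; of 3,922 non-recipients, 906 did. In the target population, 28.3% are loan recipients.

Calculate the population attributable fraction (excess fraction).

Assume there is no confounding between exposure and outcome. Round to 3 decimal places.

p₁ = P(outcome | exposed) = 1451/3210 = 0.45202
p₀ = P(outcome | unexposed) = 906/3922 = 0.231
Overall risk P(Y=1) = π·p₁ + (1−π)·p₀ = 0.283×0.45202 + 0.717×0.231 = 0.29355.
Under exogeneity, PAF = [P(Y=1) − p₀] / P(Y=1).
PAF = (0.29355 − 0.231) / 0.29355 ≈ 0.2131

PAF ≈ 0.213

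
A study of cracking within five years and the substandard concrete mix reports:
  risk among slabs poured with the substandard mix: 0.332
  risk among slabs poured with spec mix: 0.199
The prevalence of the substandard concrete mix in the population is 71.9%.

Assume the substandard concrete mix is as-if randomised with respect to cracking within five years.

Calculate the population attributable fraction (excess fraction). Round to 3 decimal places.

PAF ≈ 0.325

Let p₁ = 0.332, p₀ = 0.199.
Overall risk P(Y=1) = π·p₁ + (1−π)·p₀ = 0.719×0.332 + 0.281×0.199 = 0.29463.
Under exogeneity, PAF = [P(Y=1) − p₀] / P(Y=1).
PAF = (0.29463 − 0.199) / 0.29463 ≈ 0.3246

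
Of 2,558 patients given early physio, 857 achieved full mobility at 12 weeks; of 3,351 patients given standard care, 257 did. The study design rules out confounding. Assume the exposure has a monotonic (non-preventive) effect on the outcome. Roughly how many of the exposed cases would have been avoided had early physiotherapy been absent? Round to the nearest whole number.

about 661 cases

p₁ = P(outcome | exposed) = 857/2558 = 0.33503
p₀ = P(outcome | unexposed) = 257/3351 = 0.076694
PN = (p₁ − p₀)/p₁ = (0.33503 − 0.076694) / 0.33503 ≈ 0.77108.
Attributable cases ≈ PN × (exposed cases) = 0.77108 × 857 ≈ 660.82.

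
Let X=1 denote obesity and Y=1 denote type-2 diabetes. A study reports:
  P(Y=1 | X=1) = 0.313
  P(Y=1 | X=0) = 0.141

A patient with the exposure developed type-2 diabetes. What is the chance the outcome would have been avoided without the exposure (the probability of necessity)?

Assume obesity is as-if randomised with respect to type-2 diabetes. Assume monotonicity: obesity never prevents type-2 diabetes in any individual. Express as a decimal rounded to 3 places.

PN ≈ 0.550

Let p₁ = 0.313, p₀ = 0.141.
Under exogeneity and monotonicity, PN = (p₁ − p₀) / p₁.
PN = (0.313 − 0.141) / 0.313 = 0.172 / 0.313 ≈ 0.5495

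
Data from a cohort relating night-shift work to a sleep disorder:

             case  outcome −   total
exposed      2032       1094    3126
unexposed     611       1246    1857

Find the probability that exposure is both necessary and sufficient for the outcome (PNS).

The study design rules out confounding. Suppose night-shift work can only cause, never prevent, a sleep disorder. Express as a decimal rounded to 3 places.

PNS ≈ 0.321

p₁ = P(outcome | exposed) = 2032/3126 = 0.65003
p₀ = P(outcome | unexposed) = 611/1857 = 0.32903
Under exogeneity and monotonicity, PNS = p₁ − p₀.
PNS = 0.65003 − 0.32903 = 0.32101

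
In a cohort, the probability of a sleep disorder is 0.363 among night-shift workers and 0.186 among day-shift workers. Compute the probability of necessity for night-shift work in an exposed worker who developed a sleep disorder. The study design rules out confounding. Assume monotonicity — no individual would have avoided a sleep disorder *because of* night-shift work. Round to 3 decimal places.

Let p₁ = 0.363, p₀ = 0.186.
Under exogeneity and monotonicity, PN = (p₁ − p₀) / p₁.
PN = (0.363 − 0.186) / 0.363 = 0.177 / 0.363 ≈ 0.4876

PN ≈ 0.488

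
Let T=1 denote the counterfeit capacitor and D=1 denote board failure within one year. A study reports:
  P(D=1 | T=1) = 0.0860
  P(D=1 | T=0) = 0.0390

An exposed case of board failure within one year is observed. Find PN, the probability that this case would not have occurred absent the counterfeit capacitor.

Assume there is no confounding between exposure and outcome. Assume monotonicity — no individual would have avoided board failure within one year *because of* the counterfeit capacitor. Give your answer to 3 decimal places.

Let p₁ = 0.086, p₀ = 0.039.
Under exogeneity and monotonicity, PN = (p₁ − p₀) / p₁.
PN = (0.086 − 0.039) / 0.086 = 0.047 / 0.086 ≈ 0.5465

PN ≈ 0.547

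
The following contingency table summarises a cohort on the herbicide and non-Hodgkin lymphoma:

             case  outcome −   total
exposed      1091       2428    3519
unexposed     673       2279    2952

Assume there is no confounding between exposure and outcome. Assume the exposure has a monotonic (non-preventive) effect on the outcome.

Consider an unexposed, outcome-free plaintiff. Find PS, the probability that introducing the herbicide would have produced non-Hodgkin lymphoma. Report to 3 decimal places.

p₁ = P(outcome | exposed) = 1091/3519 = 0.31003
p₀ = P(outcome | unexposed) = 673/2952 = 0.22798
Under exogeneity and monotonicity, PS = (p₁ − p₀)/(1 − p₀).
PS = (0.31003 − 0.22798) / 0.77202 ≈ 0.1063

PS ≈ 0.106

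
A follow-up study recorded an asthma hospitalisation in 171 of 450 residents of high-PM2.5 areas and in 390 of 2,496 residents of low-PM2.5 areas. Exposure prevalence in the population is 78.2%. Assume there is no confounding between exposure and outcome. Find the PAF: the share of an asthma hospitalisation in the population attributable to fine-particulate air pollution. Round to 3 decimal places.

p₁ = P(outcome | exposed) = 171/450 = 0.38
p₀ = P(outcome | unexposed) = 390/2496 = 0.15625
Overall risk P(Y=1) = π·p₁ + (1−π)·p₀ = 0.782×0.38 + 0.218×0.15625 = 0.33122.
Under exogeneity, PAF = [P(Y=1) − p₀] / P(Y=1).
PAF = (0.33122 − 0.15625) / 0.33122 ≈ 0.5283

PAF ≈ 0.528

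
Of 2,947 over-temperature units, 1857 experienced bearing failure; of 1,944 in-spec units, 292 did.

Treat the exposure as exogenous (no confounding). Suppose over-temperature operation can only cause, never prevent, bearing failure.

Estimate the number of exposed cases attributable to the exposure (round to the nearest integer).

about 1414 cases

p₁ = P(outcome | exposed) = 1857/2947 = 0.63013
p₀ = P(outcome | unexposed) = 292/1944 = 0.15021
PN = (p₁ − p₀)/p₁ = (0.63013 − 0.15021) / 0.63013 ≈ 0.76163.
Attributable cases ≈ PN × (exposed cases) = 0.76163 × 1857 ≈ 1414.34.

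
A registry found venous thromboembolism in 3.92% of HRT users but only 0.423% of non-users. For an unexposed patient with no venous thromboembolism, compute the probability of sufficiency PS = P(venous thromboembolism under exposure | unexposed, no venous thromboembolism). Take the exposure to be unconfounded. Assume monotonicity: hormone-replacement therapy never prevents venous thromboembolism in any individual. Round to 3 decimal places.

p₁ = 0.0392, p₀ = 0.00423.
Under exogeneity and monotonicity, PS = (p₁ − p₀) / (1 − p₀).
PS = (0.0392 − 0.00423) / (1 − 0.00423) = 0.03497 / 0.99577 ≈ 0.0351

PS ≈ 0.035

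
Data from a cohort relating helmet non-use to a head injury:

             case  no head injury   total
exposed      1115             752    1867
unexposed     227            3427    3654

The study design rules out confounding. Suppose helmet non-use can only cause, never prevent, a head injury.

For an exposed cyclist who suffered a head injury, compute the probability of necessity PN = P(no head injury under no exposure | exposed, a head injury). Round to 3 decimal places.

PN ≈ 0.896

p₁ = P(outcome | exposed) = 1115/1867 = 0.59721
p₀ = P(outcome | unexposed) = 227/3654 = 0.062124
Under exogeneity and monotonicity, PN = (p₁ − p₀) / p₁.
PN = (0.59721 − 0.062124) / 0.59721 = 0.53509 / 0.59721 ≈ 0.8960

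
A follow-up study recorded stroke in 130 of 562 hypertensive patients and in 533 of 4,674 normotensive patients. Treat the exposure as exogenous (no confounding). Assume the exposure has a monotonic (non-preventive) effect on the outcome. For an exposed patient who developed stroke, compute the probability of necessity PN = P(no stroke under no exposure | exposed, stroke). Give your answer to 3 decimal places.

PN ≈ 0.507

p₁ = P(outcome | exposed) = 130/562 = 0.23132
p₀ = P(outcome | unexposed) = 533/4674 = 0.11404
Under exogeneity and monotonicity, PN = (p₁ − p₀) / p₁.
PN = (0.23132 − 0.11404) / 0.23132 = 0.11728 / 0.23132 ≈ 0.5070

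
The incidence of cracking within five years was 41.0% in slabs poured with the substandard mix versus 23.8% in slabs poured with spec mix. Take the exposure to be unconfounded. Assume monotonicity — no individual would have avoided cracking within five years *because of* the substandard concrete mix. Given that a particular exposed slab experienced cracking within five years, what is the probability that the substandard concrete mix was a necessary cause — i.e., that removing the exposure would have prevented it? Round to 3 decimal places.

p₁ = 0.41, p₀ = 0.238.
Under exogeneity and monotonicity, PN = (p₁ − p₀) / p₁.
PN = (0.41 − 0.238) / 0.41 = 0.172 / 0.41 ≈ 0.4195

PN ≈ 0.420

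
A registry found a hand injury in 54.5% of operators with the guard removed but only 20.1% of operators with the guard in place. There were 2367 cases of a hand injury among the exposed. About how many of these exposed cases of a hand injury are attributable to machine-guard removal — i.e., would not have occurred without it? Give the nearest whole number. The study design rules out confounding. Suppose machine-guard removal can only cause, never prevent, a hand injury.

p₁ = 0.545, p₀ = 0.201.
PN = (p₁ − p₀)/p₁ = (0.545 − 0.201) / 0.545 ≈ 0.63119.
Attributable cases ≈ PN × (exposed cases) = 0.63119 × 2367 ≈ 1494.03.

about 1494 cases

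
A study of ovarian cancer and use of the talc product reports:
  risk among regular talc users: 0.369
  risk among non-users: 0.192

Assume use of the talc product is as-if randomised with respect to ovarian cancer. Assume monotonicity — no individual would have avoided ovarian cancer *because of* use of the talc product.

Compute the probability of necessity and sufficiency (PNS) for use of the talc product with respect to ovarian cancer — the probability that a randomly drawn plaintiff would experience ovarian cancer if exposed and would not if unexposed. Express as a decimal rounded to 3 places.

Let p₁ = 0.369, p₀ = 0.192.
Under exogeneity and monotonicity, PNS = p₁ − p₀.
PNS = 0.369 − 0.192 = 0.177

PNS ≈ 0.177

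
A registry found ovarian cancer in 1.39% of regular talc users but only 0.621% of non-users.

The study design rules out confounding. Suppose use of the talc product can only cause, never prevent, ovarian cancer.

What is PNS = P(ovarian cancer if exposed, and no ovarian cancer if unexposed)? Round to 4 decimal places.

p₁ = 0.0139, p₀ = 0.00621.
Under exogeneity and monotonicity, PNS = p₁ − p₀.
PNS = 0.0139 − 0.00621 = 0.00769

PNS ≈ 0.0077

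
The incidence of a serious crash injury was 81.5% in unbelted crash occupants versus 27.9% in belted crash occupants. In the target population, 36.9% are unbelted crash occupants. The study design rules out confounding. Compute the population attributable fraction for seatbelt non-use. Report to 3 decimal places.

p₁ = 0.815, p₀ = 0.279.
Overall risk P(Y=1) = π·p₁ + (1−π)·p₀ = 0.369×0.815 + 0.631×0.279 = 0.47678.
Under exogeneity, PAF = [P(Y=1) − p₀] / P(Y=1).
PAF = (0.47678 − 0.279) / 0.47678 ≈ 0.4148

PAF ≈ 0.415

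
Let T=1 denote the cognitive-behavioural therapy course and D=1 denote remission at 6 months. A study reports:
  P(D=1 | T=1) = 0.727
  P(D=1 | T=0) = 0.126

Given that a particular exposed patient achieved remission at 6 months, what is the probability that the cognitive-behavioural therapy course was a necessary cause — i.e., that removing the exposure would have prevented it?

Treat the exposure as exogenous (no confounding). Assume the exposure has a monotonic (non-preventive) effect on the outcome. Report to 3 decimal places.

PN ≈ 0.827

Let p₁ = 0.727, p₀ = 0.126.
Under exogeneity and monotonicity, PN = (p₁ − p₀) / p₁.
PN = (0.727 − 0.126) / 0.727 = 0.601 / 0.727 ≈ 0.8267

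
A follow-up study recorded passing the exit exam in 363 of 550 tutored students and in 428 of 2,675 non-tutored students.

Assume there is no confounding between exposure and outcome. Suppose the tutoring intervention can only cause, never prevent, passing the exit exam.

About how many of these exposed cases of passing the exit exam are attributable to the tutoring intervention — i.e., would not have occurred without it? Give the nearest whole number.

p₁ = P(outcome | exposed) = 363/550 = 0.66
p₀ = P(outcome | unexposed) = 428/2675 = 0.16
PN = (p₁ − p₀)/p₁ = (0.66 − 0.16) / 0.66 ≈ 0.75758.
Attributable cases ≈ PN × (exposed cases) = 0.75758 × 363 ≈ 275.00.

about 275 cases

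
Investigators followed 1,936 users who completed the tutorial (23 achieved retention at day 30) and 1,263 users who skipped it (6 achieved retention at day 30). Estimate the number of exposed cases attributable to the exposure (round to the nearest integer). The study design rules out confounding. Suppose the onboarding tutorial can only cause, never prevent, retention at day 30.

p₁ = P(outcome | exposed) = 23/1936 = 0.01188
p₀ = P(outcome | unexposed) = 6/1263 = 0.0047506
PN = (p₁ − p₀)/p₁ = (0.01188 − 0.0047506) / 0.01188 ≈ 0.60012.
Attributable cases ≈ PN × (exposed cases) = 0.60012 × 23 ≈ 13.80.

about 14 cases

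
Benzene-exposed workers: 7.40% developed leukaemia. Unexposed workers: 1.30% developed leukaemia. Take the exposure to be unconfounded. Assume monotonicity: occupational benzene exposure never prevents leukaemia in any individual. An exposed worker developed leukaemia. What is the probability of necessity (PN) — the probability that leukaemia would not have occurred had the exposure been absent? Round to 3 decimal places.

PN ≈ 0.824

p₁ = 0.074, p₀ = 0.013.
Under exogeneity and monotonicity, PN = (p₁ − p₀) / p₁.
PN = (0.074 − 0.013) / 0.074 = 0.061 / 0.074 ≈ 0.8243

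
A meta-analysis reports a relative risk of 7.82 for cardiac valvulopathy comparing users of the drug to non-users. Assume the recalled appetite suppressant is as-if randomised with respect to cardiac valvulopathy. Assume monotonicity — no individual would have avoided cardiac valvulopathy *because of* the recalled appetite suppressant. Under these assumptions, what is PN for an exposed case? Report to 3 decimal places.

Under exogeneity and monotonicity, PN = (RR − 1) / RR = 1 − 1/RR.
PN = (7.82 − 1) / 7.82 = 6.82 / 7.82 ≈ 0.8721

PN ≈ 0.872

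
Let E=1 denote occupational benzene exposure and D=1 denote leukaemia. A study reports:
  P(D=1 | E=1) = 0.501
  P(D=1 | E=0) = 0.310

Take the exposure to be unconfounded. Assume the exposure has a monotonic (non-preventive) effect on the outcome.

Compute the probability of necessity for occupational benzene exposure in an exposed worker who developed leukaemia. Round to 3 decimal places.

Let p₁ = 0.501, p₀ = 0.31.
Under exogeneity and monotonicity, PN = (p₁ − p₀) / p₁.
PN = (0.501 − 0.31) / 0.501 = 0.191 / 0.501 ≈ 0.3812

PN ≈ 0.381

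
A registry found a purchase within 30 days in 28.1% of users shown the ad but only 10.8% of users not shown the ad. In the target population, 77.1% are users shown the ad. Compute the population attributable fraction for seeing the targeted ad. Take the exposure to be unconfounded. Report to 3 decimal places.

PAF ≈ 0.553

p₁ = 0.281, p₀ = 0.108.
Overall risk P(Y=1) = π·p₁ + (1−π)·p₀ = 0.771×0.281 + 0.229×0.108 = 0.24138.
Under exogeneity, PAF = [P(Y=1) − p₀] / P(Y=1).
PAF = (0.24138 − 0.108) / 0.24138 ≈ 0.5526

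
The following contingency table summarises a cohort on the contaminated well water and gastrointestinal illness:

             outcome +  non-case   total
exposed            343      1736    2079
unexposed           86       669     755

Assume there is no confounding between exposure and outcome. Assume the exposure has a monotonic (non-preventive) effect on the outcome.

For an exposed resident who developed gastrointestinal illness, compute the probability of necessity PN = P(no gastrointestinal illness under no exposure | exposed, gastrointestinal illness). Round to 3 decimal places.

PN ≈ 0.310

p₁ = P(outcome | exposed) = 343/2079 = 0.16498
p₀ = P(outcome | unexposed) = 86/755 = 0.11391
Under exogeneity and monotonicity, PN = (p₁ − p₀)/p₁.
PN = (0.16498 − 0.11391) / 0.16498 ≈ 0.3096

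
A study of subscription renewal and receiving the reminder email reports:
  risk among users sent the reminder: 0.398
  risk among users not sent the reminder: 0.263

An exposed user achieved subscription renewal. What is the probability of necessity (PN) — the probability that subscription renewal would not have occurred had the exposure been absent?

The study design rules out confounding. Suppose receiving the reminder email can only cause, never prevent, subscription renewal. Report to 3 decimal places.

Let p₁ = 0.398, p₀ = 0.263.
Under exogeneity and monotonicity, PN = (p₁ − p₀) / p₁.
PN = (0.398 − 0.263) / 0.398 = 0.135 / 0.398 ≈ 0.3392

PN ≈ 0.339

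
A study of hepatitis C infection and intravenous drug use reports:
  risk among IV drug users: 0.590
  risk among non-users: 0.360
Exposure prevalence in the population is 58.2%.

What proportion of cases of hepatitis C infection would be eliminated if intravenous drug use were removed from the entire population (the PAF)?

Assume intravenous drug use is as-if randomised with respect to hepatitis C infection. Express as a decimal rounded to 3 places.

Let p₁ = 0.59, p₀ = 0.36.
Overall risk P(Y=1) = π·p₁ + (1−π)·p₀ = 0.582×0.59 + 0.418×0.36 = 0.49386.
Under exogeneity, PAF = [P(Y=1) − p₀] / P(Y=1).
PAF = (0.49386 − 0.36) / 0.49386 ≈ 0.2710

PAF ≈ 0.271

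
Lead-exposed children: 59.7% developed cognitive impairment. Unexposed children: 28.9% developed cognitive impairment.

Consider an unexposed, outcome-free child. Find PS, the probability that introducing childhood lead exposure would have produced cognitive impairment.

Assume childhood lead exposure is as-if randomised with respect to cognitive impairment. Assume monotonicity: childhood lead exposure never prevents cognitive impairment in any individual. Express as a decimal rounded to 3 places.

p₁ = 0.597, p₀ = 0.289.
Under exogeneity and monotonicity, PS = (p₁ − p₀) / (1 − p₀).
PS = (0.597 − 0.289) / (1 − 0.289) = 0.308 / 0.711 ≈ 0.4332

PS ≈ 0.433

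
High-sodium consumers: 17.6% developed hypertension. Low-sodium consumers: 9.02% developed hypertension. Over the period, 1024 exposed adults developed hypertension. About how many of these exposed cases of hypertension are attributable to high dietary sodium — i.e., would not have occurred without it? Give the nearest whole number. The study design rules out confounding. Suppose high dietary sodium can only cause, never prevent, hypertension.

about 499 cases

p₁ = 0.176, p₀ = 0.0902.
PN = (p₁ − p₀)/p₁ = (0.176 − 0.0902) / 0.176 ≈ 0.48750.
Attributable cases ≈ PN × (exposed cases) = 0.48750 × 1024 ≈ 499.20.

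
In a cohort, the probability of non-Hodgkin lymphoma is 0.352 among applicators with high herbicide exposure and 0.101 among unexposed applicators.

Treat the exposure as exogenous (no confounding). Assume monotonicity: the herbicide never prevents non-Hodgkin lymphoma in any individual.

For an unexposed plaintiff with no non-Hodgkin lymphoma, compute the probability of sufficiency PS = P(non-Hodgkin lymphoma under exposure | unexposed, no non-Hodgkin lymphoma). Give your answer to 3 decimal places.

Let p₁ = 0.352, p₀ = 0.101.
Under exogeneity and monotonicity, PS = (p₁ − p₀) / (1 − p₀).
PS = (0.352 − 0.101) / (1 − 0.101) = 0.251 / 0.899 ≈ 0.2792

PS ≈ 0.279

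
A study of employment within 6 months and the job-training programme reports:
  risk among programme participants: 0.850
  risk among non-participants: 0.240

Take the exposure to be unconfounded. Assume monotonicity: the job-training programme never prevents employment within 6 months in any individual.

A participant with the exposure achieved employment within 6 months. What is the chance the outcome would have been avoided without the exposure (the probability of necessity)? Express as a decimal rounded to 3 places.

PN ≈ 0.718

Let p₁ = 0.85, p₀ = 0.24.
Under exogeneity and monotonicity, PN = (p₁ − p₀) / p₁.
PN = (0.85 − 0.24) / 0.85 = 0.61 / 0.85 ≈ 0.7176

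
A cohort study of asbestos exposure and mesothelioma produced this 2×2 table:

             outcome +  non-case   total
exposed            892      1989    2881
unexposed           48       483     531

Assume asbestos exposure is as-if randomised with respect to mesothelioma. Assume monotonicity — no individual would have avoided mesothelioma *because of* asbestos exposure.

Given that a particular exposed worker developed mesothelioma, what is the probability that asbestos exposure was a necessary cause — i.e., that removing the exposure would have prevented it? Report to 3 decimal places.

p₁ = P(outcome | exposed) = 892/2881 = 0.30961
p₀ = P(outcome | unexposed) = 48/531 = 0.090395
Under exogeneity and monotonicity, PN = (p₁ − p₀)/p₁.
PN = (0.30961 − 0.090395) / 0.30961 ≈ 0.7080

PN ≈ 0.708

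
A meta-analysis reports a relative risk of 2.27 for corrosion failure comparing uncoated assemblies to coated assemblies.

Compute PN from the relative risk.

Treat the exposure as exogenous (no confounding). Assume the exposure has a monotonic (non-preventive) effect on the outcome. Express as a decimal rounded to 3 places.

Under exogeneity and monotonicity, PN = (RR − 1) / RR = 1 − 1/RR.
PN = (2.27 − 1) / 2.27 = 1.27 / 2.27 ≈ 0.5595

PN ≈ 0.559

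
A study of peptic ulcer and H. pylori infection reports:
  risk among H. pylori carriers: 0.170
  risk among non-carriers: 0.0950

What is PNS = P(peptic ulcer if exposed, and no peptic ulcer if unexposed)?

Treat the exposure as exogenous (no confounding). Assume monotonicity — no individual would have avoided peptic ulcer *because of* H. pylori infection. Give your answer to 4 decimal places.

Let p₁ = 0.17, p₀ = 0.095.
Under exogeneity and monotonicity, PNS = p₁ − p₀.
PNS = 0.17 − 0.095 = 0.075

PNS ≈ 0.0750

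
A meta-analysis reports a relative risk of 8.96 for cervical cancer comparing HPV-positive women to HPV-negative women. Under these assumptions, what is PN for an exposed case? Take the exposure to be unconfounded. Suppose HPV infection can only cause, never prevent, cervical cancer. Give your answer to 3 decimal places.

Under exogeneity and monotonicity, PN = (RR − 1) / RR = 1 − 1/RR.
PN = (8.96 − 1) / 8.96 = 7.96 / 8.96 ≈ 0.8884

PN ≈ 0.888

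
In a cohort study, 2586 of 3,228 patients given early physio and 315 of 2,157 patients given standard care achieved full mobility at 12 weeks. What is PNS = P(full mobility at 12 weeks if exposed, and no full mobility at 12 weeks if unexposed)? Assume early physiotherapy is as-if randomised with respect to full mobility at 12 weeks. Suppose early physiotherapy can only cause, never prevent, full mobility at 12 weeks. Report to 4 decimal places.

p₁ = P(outcome | exposed) = 2586/3228 = 0.80112
p₀ = P(outcome | unexposed) = 315/2157 = 0.14604
Under exogeneity and monotonicity, PNS = p₁ − p₀.
PNS = 0.80112 − 0.14604 = 0.65508

PNS ≈ 0.6551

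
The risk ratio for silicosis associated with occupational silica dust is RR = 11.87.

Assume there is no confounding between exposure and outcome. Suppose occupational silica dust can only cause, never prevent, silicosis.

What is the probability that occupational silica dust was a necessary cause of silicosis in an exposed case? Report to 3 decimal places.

PN ≈ 0.916

Under exogeneity and monotonicity, PN = (RR − 1) / RR = 1 − 1/RR.
PN = (11.87 − 1) / 11.87 = 10.87 / 11.87 ≈ 0.9158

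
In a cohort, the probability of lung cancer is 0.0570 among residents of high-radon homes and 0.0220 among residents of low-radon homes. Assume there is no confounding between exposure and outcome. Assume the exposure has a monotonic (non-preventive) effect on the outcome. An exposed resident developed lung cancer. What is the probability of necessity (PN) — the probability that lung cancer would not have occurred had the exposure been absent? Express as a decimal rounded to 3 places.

PN ≈ 0.614

Let p₁ = 0.057, p₀ = 0.022.
Under exogeneity and monotonicity, PN = (p₁ − p₀) / p₁.
PN = (0.057 − 0.022) / 0.057 = 0.035 / 0.057 ≈ 0.6140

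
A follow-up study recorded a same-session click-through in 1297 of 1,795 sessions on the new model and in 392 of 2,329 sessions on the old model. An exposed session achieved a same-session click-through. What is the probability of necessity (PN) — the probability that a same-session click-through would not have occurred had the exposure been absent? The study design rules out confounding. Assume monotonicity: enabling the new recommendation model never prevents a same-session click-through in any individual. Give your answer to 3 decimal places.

p₁ = P(outcome | exposed) = 1297/1795 = 0.72256
p₀ = P(outcome | unexposed) = 392/2329 = 0.16831
Under exogeneity and monotonicity, PN = (p₁ − p₀) / p₁.
PN = (0.72256 − 0.16831) / 0.72256 = 0.55425 / 0.72256 ≈ 0.7671

PN ≈ 0.767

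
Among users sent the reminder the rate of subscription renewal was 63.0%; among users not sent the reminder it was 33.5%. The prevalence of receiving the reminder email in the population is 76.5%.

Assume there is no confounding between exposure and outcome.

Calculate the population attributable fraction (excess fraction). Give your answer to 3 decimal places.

p₁ = 0.63, p₀ = 0.335.
Overall risk P(Y=1) = π·p₁ + (1−π)·p₀ = 0.765×0.63 + 0.235×0.335 = 0.56068.
Under exogeneity, PAF = [P(Y=1) − p₀] / P(Y=1).
PAF = (0.56068 − 0.335) / 0.56068 ≈ 0.4025

PAF ≈ 0.403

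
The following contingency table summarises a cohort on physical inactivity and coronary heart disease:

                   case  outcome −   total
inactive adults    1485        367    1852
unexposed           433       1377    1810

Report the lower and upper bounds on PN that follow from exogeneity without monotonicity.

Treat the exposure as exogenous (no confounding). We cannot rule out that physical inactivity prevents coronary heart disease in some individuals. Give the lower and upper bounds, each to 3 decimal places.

0.702 ≤ PN ≤ 0.949

p₁ = P(outcome | exposed) = 1485/1852 = 0.80184
p₀ = P(outcome | unexposed) = 433/1810 = 0.23923
Under exogeneity alone the bounds on PN are max{0,(p₁−p₀)/p₁} ≤ PN ≤ min{1,(1−p₀)/p₁}.
  lower = (p₁ − p₀)/p₁ = 0.56261 / 0.80184 ≈ 0.7017
  upper = min{1, (1 − p₀)/p₁} = 0.76077 / 0.80184 ≈ 0.9488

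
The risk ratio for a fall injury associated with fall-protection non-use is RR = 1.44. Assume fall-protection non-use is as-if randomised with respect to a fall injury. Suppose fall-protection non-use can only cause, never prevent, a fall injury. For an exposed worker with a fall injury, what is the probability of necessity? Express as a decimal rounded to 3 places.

Under exogeneity and monotonicity, PN = (RR − 1) / RR = 1 − 1/RR.
PN = (1.44 − 1) / 1.44 = 0.44 / 1.44 ≈ 0.3056

PN ≈ 0.306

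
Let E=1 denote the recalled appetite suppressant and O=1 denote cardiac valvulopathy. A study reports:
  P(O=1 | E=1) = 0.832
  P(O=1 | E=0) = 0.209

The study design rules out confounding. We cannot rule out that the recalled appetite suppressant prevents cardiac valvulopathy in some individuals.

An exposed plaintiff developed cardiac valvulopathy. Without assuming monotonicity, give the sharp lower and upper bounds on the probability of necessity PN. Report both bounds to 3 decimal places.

0.749 ≤ PN ≤ 0.951

Let p₁ = 0.832, p₀ = 0.209.
Under exogeneity alone the bounds on PN are max{0,(p₁−p₀)/p₁} ≤ PN ≤ min{1,(1−p₀)/p₁}.
  lower = (p₁ − p₀)/p₁ = 0.623 / 0.832 ≈ 0.7488
  upper = min{1, (1 − p₀)/p₁} = 0.791 / 0.832 ≈ 0.9507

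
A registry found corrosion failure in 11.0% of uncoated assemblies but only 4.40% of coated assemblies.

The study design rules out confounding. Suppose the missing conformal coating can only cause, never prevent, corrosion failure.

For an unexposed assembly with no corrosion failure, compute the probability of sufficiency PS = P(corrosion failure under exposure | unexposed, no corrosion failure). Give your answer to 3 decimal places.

PS ≈ 0.069

p₁ = 0.11, p₀ = 0.044.
Under exogeneity and monotonicity, PS = (p₁ − p₀) / (1 − p₀).
PS = (0.11 − 0.044) / (1 − 0.044) = 0.066 / 0.956 ≈ 0.0690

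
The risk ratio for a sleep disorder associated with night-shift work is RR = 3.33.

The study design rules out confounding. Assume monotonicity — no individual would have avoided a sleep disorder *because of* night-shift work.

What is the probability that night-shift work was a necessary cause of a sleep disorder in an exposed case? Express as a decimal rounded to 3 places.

Under exogeneity and monotonicity, PN = (RR − 1) / RR = 1 − 1/RR.
PN = (3.33 − 1) / 3.33 = 2.33 / 3.33 ≈ 0.6997

PN ≈ 0.700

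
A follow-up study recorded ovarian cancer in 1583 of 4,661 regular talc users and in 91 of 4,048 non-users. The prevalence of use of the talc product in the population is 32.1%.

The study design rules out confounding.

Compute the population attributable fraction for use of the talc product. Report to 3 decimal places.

p₁ = P(outcome | exposed) = 1583/4661 = 0.33963
p₀ = P(outcome | unexposed) = 91/4048 = 0.02248
Overall risk P(Y=1) = π·p₁ + (1−π)·p₀ = 0.321×0.33963 + 0.679×0.02248 = 0.12428.
Under exogeneity, PAF = [P(Y=1) − p₀] / P(Y=1).
PAF = (0.12428 − 0.02248) / 0.12428 ≈ 0.8191

PAF ≈ 0.819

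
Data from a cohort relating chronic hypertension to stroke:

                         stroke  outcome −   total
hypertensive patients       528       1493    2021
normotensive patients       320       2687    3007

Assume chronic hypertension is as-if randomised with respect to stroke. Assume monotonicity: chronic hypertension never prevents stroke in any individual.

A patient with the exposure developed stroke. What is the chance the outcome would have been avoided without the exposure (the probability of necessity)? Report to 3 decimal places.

PN ≈ 0.593

p₁ = P(outcome | exposed) = 528/2021 = 0.26126
p₀ = P(outcome | unexposed) = 320/3007 = 0.10642
Under exogeneity and monotonicity, PN = (p₁ − p₀)/p₁.
PN = (0.26126 − 0.10642) / 0.26126 ≈ 0.5927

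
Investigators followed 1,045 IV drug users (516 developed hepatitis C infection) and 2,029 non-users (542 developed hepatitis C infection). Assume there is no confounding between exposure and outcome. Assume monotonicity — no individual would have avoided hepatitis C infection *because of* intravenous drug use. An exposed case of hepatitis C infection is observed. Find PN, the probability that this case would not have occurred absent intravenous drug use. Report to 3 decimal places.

p₁ = P(outcome | exposed) = 516/1045 = 0.49378
p₀ = P(outcome | unexposed) = 542/2029 = 0.26713
Under exogeneity and monotonicity, PN = (p₁ − p₀) / p₁.
PN = (0.49378 − 0.26713) / 0.49378 = 0.22665 / 0.49378 ≈ 0.4590

PN ≈ 0.459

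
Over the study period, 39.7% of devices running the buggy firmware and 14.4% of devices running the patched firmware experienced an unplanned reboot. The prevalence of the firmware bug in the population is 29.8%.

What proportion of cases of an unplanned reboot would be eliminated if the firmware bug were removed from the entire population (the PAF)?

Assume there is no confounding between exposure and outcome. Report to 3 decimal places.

PAF ≈ 0.344

p₁ = 0.397, p₀ = 0.144.
Overall risk P(Y=1) = π·p₁ + (1−π)·p₀ = 0.298×0.397 + 0.702×0.144 = 0.21939.
Under exogeneity, PAF = [P(Y=1) − p₀] / P(Y=1).
PAF = (0.21939 − 0.144) / 0.21939 ≈ 0.3436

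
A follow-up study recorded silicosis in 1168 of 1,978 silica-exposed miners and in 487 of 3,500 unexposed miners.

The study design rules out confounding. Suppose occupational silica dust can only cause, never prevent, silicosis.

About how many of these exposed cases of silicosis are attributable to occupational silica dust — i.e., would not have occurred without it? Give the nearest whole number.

about 893 cases

p₁ = P(outcome | exposed) = 1168/1978 = 0.5905
p₀ = P(outcome | unexposed) = 487/3500 = 0.13914
PN = (p₁ − p₀)/p₁ = (0.5905 − 0.13914) / 0.5905 ≈ 0.76436.
Attributable cases ≈ PN × (exposed cases) = 0.76436 × 1168 ≈ 892.78.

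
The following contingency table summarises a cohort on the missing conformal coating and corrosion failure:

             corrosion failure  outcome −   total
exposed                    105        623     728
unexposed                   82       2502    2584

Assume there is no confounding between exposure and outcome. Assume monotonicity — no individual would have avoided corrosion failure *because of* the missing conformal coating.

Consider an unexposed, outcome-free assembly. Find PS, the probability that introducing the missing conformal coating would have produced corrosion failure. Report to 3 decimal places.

PS ≈ 0.116

p₁ = P(outcome | exposed) = 105/728 = 0.14423
p₀ = P(outcome | unexposed) = 82/2584 = 0.031734
Under exogeneity and monotonicity, PS = (p₁ − p₀) / (1 − p₀).
PS = (0.14423 − 0.031734) / (1 − 0.031734) = 0.1125 / 0.96827 ≈ 0.1162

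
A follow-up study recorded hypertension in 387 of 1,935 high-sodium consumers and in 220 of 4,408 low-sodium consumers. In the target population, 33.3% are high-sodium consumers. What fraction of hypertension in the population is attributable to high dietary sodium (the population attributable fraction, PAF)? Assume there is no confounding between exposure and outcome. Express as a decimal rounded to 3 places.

p₁ = P(outcome | exposed) = 387/1935 = 0.2
p₀ = P(outcome | unexposed) = 220/4408 = 0.049909
Overall risk P(Y=1) = π·p₁ + (1−π)·p₀ = 0.333×0.2 + 0.667×0.049909 = 0.099889.
Under exogeneity, PAF = [P(Y=1) − p₀] / P(Y=1).
PAF = (0.099889 − 0.049909) / 0.099889 ≈ 0.5004

PAF ≈ 0.500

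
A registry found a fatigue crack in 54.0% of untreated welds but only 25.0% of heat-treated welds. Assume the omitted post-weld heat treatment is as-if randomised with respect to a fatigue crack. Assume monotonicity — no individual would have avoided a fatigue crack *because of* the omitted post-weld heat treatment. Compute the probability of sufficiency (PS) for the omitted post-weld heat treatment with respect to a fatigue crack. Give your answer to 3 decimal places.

PS ≈ 0.387

p₁ = 0.54, p₀ = 0.25.
Under exogeneity and monotonicity, PS = (p₁ − p₀) / (1 − p₀).
PS = (0.54 − 0.25) / (1 − 0.25) = 0.29 / 0.75 ≈ 0.3867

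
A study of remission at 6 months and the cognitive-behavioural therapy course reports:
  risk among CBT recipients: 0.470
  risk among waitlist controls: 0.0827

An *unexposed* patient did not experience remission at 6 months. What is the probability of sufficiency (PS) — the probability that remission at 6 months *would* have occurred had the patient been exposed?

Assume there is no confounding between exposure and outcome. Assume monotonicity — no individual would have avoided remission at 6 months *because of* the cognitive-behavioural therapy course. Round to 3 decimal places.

Let p₁ = 0.47, p₀ = 0.0827.
Under exogeneity and monotonicity, PS = (p₁ − p₀) / (1 − p₀).
PS = (0.47 − 0.0827) / (1 − 0.0827) = 0.3873 / 0.9173 ≈ 0.4222

PS ≈ 0.422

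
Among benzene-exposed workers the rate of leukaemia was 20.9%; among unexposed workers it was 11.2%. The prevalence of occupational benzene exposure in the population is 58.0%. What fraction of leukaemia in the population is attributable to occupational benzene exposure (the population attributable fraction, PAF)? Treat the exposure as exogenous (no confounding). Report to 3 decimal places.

PAF ≈ 0.334

p₁ = 0.209, p₀ = 0.112.
Overall risk P(Y=1) = π·p₁ + (1−π)·p₀ = 0.58×0.209 + 0.42×0.112 = 0.16826.
Under exogeneity, PAF = [P(Y=1) − p₀] / P(Y=1).
PAF = (0.16826 − 0.112) / 0.16826 ≈ 0.3344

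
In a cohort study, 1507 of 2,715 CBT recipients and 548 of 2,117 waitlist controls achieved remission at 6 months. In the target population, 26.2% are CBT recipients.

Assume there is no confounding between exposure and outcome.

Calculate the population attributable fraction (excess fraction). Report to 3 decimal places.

p₁ = P(outcome | exposed) = 1507/2715 = 0.55506
p₀ = P(outcome | unexposed) = 548/2117 = 0.25886
Overall risk P(Y=1) = π·p₁ + (1−π)·p₀ = 0.262×0.55506 + 0.738×0.25886 = 0.33646.
Under exogeneity, PAF = [P(Y=1) − p₀] / P(Y=1).
PAF = (0.33646 − 0.25886) / 0.33646 ≈ 0.2307

PAF ≈ 0.231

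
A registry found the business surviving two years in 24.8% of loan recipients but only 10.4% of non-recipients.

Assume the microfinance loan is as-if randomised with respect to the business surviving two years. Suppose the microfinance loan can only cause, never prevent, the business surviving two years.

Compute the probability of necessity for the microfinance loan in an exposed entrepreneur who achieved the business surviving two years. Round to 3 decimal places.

p₁ = 0.248, p₀ = 0.104.
Under exogeneity and monotonicity, PN = (p₁ − p₀) / p₁.
PN = (0.248 − 0.104) / 0.248 = 0.144 / 0.248 ≈ 0.5806

PN ≈ 0.581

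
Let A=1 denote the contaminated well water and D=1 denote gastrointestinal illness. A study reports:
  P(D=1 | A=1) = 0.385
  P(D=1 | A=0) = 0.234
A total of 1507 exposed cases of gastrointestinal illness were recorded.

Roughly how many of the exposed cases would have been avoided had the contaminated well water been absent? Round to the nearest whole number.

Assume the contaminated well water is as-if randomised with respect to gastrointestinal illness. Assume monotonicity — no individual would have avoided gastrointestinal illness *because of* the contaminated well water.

Let p₁ = 0.385, p₀ = 0.234.
PN = (p₁ − p₀)/p₁ = (0.385 − 0.234) / 0.385 ≈ 0.39221.
Attributable cases ≈ PN × (exposed cases) = 0.39221 × 1507 ≈ 591.06.

about 591 cases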